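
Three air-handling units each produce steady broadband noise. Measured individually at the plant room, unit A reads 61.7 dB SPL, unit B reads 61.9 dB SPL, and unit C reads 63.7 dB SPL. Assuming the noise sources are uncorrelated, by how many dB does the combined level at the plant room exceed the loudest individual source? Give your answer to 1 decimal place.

Uncorrelated sources add in intensity (power), not in dB.
L_total = 10·log₁₀(10^(61.7/10) + 10^(61.9/10) + 10^(63.7/10)) = 67.30 dB SPL.
Excess over the loudest (63.7 dB): 67.30 − 63.7 = 3.6 dB.

3.6 dB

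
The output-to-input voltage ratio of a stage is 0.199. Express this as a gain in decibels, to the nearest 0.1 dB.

-14.0 dB

Voltage ratio → dB uses the 20·log₁₀ form:
20·log₁₀(0.199) = -14.0 dB.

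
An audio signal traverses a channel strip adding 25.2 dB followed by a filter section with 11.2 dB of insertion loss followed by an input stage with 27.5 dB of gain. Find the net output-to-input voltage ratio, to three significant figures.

Net gain = 25.2 + (−11.2) + 27.5 = 41.5 dB.
Voltage ratio = 10^(41.5/20) = 119.

119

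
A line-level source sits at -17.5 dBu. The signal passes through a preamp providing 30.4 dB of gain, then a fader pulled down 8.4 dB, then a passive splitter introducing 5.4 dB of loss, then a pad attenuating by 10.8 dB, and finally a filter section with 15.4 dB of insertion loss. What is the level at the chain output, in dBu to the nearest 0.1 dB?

Cascaded gains and losses add directly in dB.
-17.5 + 30.4 − 8.4 − 5.4 − 10.8 − 15.4 = -27.1 dBu.

-27.1 dBu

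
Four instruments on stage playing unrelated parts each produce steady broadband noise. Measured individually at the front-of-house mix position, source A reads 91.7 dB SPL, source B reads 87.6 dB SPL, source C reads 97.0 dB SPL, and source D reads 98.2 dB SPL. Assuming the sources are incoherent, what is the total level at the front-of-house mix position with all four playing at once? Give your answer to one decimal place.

Add the sources as powers (linear), then convert back to dB:
L_total = 10·log₁₀(10^(91.7/10) + 10^(87.6/10) + 10^(97.0/10) + 10^(98.2/10)) = 10·log₁₀(13673000000) = 101.4 dB SPL.

101.4 dB SPL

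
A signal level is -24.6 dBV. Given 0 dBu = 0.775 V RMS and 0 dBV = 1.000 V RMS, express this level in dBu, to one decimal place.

-22.4 dBu

The offset between the scales is 20·log₁₀(0.775/1.000) = −2.214 dB.
So dBu = -24.6 + 2.214 = -22.4 dBu.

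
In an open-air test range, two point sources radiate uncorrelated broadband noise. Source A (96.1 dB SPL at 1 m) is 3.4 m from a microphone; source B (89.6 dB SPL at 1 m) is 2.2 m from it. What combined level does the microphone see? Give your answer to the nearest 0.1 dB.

87.3 dB SPL

At the listener: L_A = 96.1 − 20·log₁₀(3.4) = 85.47 dB; L_B = 89.6 − 20·log₁₀(2.2) = 82.75 dB.
Combined: 10·log₁₀(10^(85.47/10)+10^(82.75/10)) = 87.3 dB SPL.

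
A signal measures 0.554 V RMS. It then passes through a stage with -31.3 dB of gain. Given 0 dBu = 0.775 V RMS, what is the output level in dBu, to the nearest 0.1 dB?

-34.2 dBu

Input level: 20·log₁₀(0.554/0.775) = -2.92 dBu.
Output: -2.92 − 31.3 = -34.2 dBu.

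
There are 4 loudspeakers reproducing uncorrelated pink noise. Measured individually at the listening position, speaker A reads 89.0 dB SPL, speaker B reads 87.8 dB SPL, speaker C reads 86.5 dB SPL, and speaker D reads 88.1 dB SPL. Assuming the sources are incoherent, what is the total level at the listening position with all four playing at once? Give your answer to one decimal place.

94.0 dB SPL

Add the sources as powers (linear), then convert back to dB:
L_total = 10·log₁₀(10^(89.0/10) + 10^(87.8/10) + 10^(86.5/10) + 10^(88.1/10)) = 10·log₁₀(2489000000) = 94.0 dB SPL.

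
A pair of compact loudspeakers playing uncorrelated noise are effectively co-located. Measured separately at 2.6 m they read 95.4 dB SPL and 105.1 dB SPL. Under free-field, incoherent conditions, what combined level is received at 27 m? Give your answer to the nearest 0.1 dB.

85.2 dB SPL

Combined at 2.6 m: 10·log₁₀(10^(95.4/10)+10^(105.1/10)) = 105.54 dB SPL.
Then apply −20·log₁₀(27/2.6) = -20.33 dB → 85.2 dB SPL.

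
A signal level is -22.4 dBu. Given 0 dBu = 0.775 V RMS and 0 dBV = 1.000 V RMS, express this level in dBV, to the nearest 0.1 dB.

-24.6 dBV

The offset between the scales is 20·log₁₀(0.775/1.000) = −2.214 dB.
So dBV = -22.4 − 2.214 = -24.6 dBV.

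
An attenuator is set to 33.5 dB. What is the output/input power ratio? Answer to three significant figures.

Power ratio = 10^(dB/10).
10^(-33.5/10) = 10^(-3.350) = 0.000447.

0.000447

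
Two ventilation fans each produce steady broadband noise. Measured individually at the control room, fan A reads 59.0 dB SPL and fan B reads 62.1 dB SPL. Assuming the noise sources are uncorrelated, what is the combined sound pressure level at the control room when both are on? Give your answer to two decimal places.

Add the sources as powers (linear), then convert back to dB:
L_total = 10·log₁₀(10^(59.0/10) + 10^(62.1/10)) = 10·log₁₀(2416000) = 63.83 dB SPL.

63.83 dB SPL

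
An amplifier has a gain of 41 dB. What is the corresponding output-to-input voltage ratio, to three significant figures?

112

Voltage ratio = 10^(dB/20).
10^(41/20) = 10^(2.050) = 112.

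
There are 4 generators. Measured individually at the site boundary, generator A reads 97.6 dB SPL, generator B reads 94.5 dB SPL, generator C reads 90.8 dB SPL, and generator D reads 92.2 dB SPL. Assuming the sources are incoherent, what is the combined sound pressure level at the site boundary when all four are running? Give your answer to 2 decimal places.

Uncorrelated sources add in intensity (power), not in dB.
L_total = 10·log₁₀(10^(97.6/10) + 10^(94.5/10) + 10^(90.8/10) + 10^(92.2/10)) = 10·log₁₀(11435000000) = 100.58 dB SPL.

100.58 dB SPL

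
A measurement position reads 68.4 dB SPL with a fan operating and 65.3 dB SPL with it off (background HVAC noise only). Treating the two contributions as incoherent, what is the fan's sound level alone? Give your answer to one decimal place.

65.5 dB SPL

Remove the background by subtracting linear intensities:
L_src = 10·log₁₀(10^(68.4/10) − 10^(65.3/10)) = 10·log₁₀(3530000) = 65.5 dB SPL.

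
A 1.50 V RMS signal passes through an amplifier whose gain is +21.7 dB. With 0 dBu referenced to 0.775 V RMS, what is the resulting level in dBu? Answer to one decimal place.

+27.4 dBu

Input level: 20·log₁₀(1.50/0.775) = 5.74 dBu.
Output: 5.74 + 21.7 = +27.4 dBu.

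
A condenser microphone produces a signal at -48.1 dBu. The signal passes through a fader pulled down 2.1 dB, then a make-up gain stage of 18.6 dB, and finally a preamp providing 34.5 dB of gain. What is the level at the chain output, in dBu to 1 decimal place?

In dB, series stages simply add:
-48.1 − 2.1 + 18.6 + 34.5 = +2.9 dBu.

+2.9 dBu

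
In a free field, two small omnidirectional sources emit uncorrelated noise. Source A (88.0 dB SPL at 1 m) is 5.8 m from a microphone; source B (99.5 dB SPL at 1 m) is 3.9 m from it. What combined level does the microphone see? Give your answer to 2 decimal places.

87.82 dB SPL

At the listener: L_A = 88.0 − 20·log₁₀(5.8) = 72.731 dB; L_B = 99.5 − 20·log₁₀(3.9) = 87.679 dB.
Combined: 10·log₁₀(10^(72.731/10)+10^(87.679/10)) = 87.82 dB SPL.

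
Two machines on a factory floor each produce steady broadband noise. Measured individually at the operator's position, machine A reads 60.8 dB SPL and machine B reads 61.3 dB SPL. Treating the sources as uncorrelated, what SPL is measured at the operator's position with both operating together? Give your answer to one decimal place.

Incoherent sources sum as intensities:
L_total = 10·log₁₀(10^(60.8/10) + 10^(61.3/10)) = 10·log₁₀(2551000) = 64.1 dB SPL.

64.1 dB SPL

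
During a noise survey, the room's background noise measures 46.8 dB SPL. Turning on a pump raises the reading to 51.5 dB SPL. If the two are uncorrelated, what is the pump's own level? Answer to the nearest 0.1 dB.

Background correction is a power subtraction:
L_src = 10·log₁₀(10^(51.5/10) − 10^(46.8/10)) = 10·log₁₀(93390) = 49.7 dB SPL.

49.7 dB SPL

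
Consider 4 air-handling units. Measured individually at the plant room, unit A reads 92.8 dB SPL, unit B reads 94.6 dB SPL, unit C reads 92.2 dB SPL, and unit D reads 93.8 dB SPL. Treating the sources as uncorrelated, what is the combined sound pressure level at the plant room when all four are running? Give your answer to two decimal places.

99.47 dB SPL

Add the sources as powers (linear), then convert back to dB:
L_total = 10·log₁₀(10^(92.8/10) + 10^(94.6/10) + 10^(92.2/10) + 10^(93.8/10)) = 10·log₁₀(8848000000) = 99.47 dB SPL.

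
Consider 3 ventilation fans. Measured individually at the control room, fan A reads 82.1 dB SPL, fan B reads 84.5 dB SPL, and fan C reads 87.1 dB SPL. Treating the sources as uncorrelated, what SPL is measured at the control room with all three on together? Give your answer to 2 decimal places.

89.81 dB SPL

Add the sources as powers (linear), then convert back to dB:
L_total = 10·log₁₀(10^(82.1/10) + 10^(84.5/10) + 10^(87.1/10)) = 10·log₁₀(956900000) = 89.81 dB SPL.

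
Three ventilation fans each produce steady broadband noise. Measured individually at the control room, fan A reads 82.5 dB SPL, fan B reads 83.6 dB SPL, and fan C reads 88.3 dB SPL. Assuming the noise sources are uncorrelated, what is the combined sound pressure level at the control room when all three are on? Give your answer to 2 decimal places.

Incoherent sources sum as intensities:
L_total = 10·log₁₀(10^(82.5/10) + 10^(83.6/10) + 10^(88.3/10)) = 10·log₁₀(1083000000) = 90.35 dB SPL.

90.35 dB SPL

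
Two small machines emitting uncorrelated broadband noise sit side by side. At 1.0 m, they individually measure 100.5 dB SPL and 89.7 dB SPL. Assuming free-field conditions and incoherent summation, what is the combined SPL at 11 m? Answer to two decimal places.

80.02 dB SPL

Combined at 1.0 m: 10·log₁₀(10^(100.5/10)+10^(89.7/10)) = 100.847 dB SPL.
Then apply −20·log₁₀(11/1.0) = -20.828 dB → 80.02 dB SPL.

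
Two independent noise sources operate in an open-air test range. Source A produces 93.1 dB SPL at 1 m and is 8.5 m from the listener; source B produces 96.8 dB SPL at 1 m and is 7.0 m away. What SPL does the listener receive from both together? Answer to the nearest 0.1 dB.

At the listener: L_A = 93.1 − 20·log₁₀(8.5) = 74.51 dB; L_B = 96.8 − 20·log₁₀(7.0) = 79.90 dB.
Combined: 10·log₁₀(10^(74.51/10)+10^(79.90/10)) = 81.0 dB SPL.

81.0 dB SPL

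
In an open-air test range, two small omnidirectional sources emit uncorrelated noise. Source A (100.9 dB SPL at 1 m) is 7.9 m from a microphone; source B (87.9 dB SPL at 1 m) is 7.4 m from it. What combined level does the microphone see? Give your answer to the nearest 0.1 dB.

83.2 dB SPL

At the listener: L_A = 100.9 − 20·log₁₀(7.9) = 82.95 dB; L_B = 87.9 − 20·log₁₀(7.4) = 70.52 dB.
Combined: 10·log₁₀(10^(82.95/10)+10^(70.52/10)) = 83.2 dB SPL.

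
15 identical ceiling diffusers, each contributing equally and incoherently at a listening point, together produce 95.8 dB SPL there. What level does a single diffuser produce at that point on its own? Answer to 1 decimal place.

84.0 dB SPL

15 equal incoherent sources add 10·log₁₀(15) = 11.76 dB over one source.
L_one = 95.8 − 11.76 = 84.0 dB SPL.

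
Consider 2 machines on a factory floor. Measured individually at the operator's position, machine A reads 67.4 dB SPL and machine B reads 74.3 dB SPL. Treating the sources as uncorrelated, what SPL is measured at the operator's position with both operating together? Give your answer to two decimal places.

Incoherent sources sum as intensities:
L_total = 10·log₁₀(10^(67.4/10) + 10^(74.3/10)) = 10·log₁₀(32410000) = 75.11 dB SPL.

75.11 dB SPL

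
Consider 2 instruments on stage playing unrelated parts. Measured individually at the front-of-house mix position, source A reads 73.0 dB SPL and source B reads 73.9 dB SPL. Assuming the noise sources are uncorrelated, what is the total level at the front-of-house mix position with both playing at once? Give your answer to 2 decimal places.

76.48 dB SPL

Incoherent sources sum as intensities:
L_total = 10·log₁₀(10^(73.0/10) + 10^(73.9/10)) = 10·log₁₀(44500000) = 76.48 dB SPL.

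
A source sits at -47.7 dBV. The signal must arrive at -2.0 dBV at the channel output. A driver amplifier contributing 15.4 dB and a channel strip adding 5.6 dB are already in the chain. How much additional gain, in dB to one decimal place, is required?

24.7 dB

The required make-up gain is the shortfall in the dB sum.
G = -2.0 − (-47.7) − 15.4 − 5.6 = 24.7 dB.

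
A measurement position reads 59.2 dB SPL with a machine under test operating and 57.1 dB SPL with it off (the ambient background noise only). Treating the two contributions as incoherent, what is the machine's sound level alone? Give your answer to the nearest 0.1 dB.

55.0 dB SPL

Subtract intensities: L_src = 10·log₁₀(10^(L_total/10) − 10^(L_bg/10)).
L_src = 10·log₁₀(10^(59.2/10) − 10^(57.1/10)) = 10·log₁₀(318900) = 55.0 dB SPL.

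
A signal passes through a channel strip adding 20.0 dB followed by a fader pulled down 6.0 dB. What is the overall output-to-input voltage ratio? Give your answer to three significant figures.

Net gain = 20.0 + (−6.0) = 14.0 dB.
Voltage ratio = 10^(14.0/20) = 5.01.

5.01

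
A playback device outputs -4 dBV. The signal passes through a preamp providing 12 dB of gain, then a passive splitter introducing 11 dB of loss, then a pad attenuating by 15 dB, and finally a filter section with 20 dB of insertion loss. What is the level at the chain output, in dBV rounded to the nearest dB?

In dB, series stages simply add:
-4 + 12 − 11 − 15 − 20 = -38 dBV.

-38 dBV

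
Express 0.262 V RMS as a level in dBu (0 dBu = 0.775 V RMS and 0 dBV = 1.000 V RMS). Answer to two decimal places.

dBu = 20·log₁₀(V / 0.775 V).
20·log₁₀(0.262/0.775) = -9.42 dBu.

-9.42 dBu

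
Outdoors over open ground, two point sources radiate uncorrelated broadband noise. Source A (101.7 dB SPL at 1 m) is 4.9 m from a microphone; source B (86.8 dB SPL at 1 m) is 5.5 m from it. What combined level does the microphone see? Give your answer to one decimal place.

88.0 dB SPL

At the listener: L_A = 101.7 − 20·log₁₀(4.9) = 87.90 dB; L_B = 86.8 − 20·log₁₀(5.5) = 71.99 dB.
Combined: 10·log₁₀(10^(87.90/10)+10^(71.99/10)) = 88.0 dB SPL.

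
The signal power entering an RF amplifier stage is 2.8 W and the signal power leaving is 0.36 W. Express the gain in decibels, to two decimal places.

-8.91 dB

Power is a power quantity, so gain = 10·log₁₀(P_out/P_in).
10·log₁₀(0.36/2.8) = 10·log₁₀(0.1286) = -8.91 dB.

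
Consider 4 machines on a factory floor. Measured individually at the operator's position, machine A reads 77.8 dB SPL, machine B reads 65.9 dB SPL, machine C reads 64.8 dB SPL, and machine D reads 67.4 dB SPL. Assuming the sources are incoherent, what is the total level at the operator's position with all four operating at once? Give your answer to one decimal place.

78.6 dB SPL

Uncorrelated sources add in intensity (power), not in dB.
L_total = 10·log₁₀(10^(77.8/10) + 10^(65.9/10) + 10^(64.8/10) + 10^(67.4/10)) = 10·log₁₀(72660000) = 78.6 dB SPL.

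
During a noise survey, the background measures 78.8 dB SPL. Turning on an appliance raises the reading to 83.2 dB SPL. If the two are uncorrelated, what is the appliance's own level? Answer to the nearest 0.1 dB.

Subtract intensities: L_src = 10·log₁₀(10^(L_total/10) − 10^(L_bg/10)).
L_src = 10·log₁₀(10^(83.2/10) − 10^(78.8/10)) = 10·log₁₀(133100000) = 81.2 dB SPL.

81.2 dB SPL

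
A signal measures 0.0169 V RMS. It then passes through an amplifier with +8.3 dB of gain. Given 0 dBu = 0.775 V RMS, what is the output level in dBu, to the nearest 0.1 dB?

-24.9 dBu

Input level: 20·log₁₀(0.0169/0.775) = -33.23 dBu.
Output: -33.23 + 8.3 = -24.9 dBu.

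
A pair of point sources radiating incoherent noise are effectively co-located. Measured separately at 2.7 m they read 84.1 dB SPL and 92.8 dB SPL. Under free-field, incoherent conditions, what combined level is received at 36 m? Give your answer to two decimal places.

70.85 dB SPL

Combined at 2.7 m: 10·log₁₀(10^(84.1/10)+10^(92.8/10)) = 93.350 dB SPL.
Then apply −20·log₁₀(36/2.7) = -22.499 dB → 70.85 dB SPL.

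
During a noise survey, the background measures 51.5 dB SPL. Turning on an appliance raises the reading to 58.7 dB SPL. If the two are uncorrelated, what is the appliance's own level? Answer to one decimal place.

57.8 dB SPL

Subtract intensities: L_src = 10·log₁₀(10^(L_total/10) − 10^(L_bg/10)).
L_src = 10·log₁₀(10^(58.7/10) − 10^(51.5/10)) = 10·log₁₀(600100) = 57.8 dB SPL.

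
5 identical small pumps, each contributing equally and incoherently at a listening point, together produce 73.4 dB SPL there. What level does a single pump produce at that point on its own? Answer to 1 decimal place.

66.4 dB SPL

5 equal incoherent sources add 10·log₁₀(5) = 6.99 dB over one source.
L_one = 73.4 − 6.99 = 66.4 dB SPL.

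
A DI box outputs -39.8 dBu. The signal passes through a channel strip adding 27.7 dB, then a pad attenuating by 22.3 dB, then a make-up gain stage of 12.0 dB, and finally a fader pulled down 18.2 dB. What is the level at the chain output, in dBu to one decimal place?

-40.6 dBu

In dB, series stages simply add:
-39.8 + 27.7 − 22.3 + 12.0 − 18.2 = -40.6 dBu.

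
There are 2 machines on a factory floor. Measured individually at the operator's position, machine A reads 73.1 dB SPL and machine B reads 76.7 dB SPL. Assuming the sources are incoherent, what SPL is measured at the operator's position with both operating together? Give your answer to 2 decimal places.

78.27 dB SPL

Add the sources as powers (linear), then convert back to dB:
L_total = 10·log₁₀(10^(73.1/10) + 10^(76.7/10)) = 10·log₁₀(67190000) = 78.27 dB SPL.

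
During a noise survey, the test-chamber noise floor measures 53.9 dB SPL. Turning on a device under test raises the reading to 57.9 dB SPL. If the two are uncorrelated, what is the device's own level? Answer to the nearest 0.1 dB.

55.7 dB SPL

Subtract intensities: L_src = 10·log₁₀(10^(L_total/10) − 10^(L_bg/10)).
L_src = 10·log₁₀(10^(57.9/10) − 10^(53.9/10)) = 10·log₁₀(371100) = 55.7 dB SPL.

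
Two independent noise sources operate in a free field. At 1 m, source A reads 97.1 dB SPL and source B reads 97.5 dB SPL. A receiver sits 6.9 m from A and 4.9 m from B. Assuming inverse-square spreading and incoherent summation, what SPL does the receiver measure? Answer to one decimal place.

85.3 dB SPL

At the listener: L_A = 97.1 − 20·log₁₀(6.9) = 80.32 dB; L_B = 97.5 − 20·log₁₀(4.9) = 83.70 dB.
Combined: 10·log₁₀(10^(80.32/10)+10^(83.70/10)) = 85.3 dB SPL.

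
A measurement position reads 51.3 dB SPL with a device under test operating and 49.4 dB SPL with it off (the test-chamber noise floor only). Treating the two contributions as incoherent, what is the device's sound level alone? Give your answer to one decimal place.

Background correction is a power subtraction:
L_src = 10·log₁₀(10^(51.3/10) − 10^(49.4/10)) = 10·log₁₀(47800) = 46.8 dB SPL.

46.8 dB SPL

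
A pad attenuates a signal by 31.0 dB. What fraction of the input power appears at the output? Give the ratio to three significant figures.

0.000794

Power ratio = 10^(dB/10).
10^(-31.0/10) = 10^(-3.100) = 0.000794.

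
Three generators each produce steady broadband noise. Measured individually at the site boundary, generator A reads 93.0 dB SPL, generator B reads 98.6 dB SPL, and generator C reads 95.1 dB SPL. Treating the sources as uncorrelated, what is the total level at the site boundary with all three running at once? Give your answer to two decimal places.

100.96 dB SPL

Incoherent sources sum as intensities:
L_total = 10·log₁₀(10^(93.0/10) + 10^(98.6/10) + 10^(95.1/10)) = 10·log₁₀(12476000000) = 100.96 dB SPL.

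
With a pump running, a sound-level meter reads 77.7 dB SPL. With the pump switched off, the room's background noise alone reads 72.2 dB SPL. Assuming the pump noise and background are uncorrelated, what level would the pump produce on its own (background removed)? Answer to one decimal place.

76.3 dB SPL

Background correction is a power subtraction:
L_src = 10·log₁₀(10^(77.7/10) − 10^(72.2/10)) = 10·log₁₀(42290000) = 76.3 dB SPL.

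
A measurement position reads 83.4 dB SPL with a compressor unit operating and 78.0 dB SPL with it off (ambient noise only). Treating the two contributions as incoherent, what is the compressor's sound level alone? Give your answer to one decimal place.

81.9 dB SPL

Remove the background by subtracting linear intensities:
L_src = 10·log₁₀(10^(83.4/10) − 10^(78.0/10)) = 10·log₁₀(155700000) = 81.9 dB SPL.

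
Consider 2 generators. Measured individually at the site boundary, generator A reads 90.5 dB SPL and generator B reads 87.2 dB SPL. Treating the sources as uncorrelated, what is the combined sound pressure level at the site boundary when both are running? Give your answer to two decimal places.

Add the sources as powers (linear), then convert back to dB:
L_total = 10·log₁₀(10^(90.5/10) + 10^(87.2/10)) = 10·log₁₀(1647000000) = 92.17 dB SPL.

92.17 dB SPL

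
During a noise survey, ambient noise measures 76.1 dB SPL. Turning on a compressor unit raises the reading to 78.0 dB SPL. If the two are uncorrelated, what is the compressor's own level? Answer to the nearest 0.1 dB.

73.5 dB SPL

Subtract intensities: L_src = 10·log₁₀(10^(L_total/10) − 10^(L_bg/10)).
L_src = 10·log₁₀(10^(78.0/10) − 10^(76.1/10)) = 10·log₁₀(22360000) = 73.5 dB SPL.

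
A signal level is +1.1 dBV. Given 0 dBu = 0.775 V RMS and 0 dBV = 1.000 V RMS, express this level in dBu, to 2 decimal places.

The offset between the scales is 20·log₁₀(0.775/1.000) = −2.214 dB.
So dBu = +1.1 + 2.214 = +3.31 dBu.

+3.31 dBu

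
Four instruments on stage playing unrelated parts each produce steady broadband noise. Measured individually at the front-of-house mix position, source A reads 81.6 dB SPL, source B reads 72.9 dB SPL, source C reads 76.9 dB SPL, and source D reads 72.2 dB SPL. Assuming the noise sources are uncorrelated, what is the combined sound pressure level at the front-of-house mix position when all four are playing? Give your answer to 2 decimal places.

Incoherent sources sum as intensities:
L_total = 10·log₁₀(10^(81.6/10) + 10^(72.9/10) + 10^(76.9/10) + 10^(72.2/10)) = 10·log₁₀(229600000) = 83.61 dB SPL.

83.61 dB SPL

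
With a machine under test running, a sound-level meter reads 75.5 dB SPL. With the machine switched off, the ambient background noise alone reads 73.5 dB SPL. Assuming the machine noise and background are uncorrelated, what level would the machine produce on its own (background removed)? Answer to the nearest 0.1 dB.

71.2 dB SPL

Background correction is a power subtraction:
L_src = 10·log₁₀(10^(75.5/10) − 10^(73.5/10)) = 10·log₁₀(13090000) = 71.2 dB SPL.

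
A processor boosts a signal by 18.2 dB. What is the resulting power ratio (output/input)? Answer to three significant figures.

66.1

Power ratio = 10^(dB/10).
10^(18.2/10) = 10^(1.820) = 66.1.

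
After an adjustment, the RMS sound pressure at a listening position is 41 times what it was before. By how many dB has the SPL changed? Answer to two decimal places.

32.26 dB

SPL change from a pressure ratio uses the 20·log₁₀ form:
20·log₁₀(41) = 32.26 dB.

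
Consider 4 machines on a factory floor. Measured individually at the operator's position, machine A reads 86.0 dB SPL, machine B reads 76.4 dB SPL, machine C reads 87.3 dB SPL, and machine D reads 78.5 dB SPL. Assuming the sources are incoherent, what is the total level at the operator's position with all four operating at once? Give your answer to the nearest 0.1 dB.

90.2 dB SPL

Uncorrelated sources add in intensity (power), not in dB.
L_total = 10·log₁₀(10^(86.0/10) + 10^(76.4/10) + 10^(87.3/10) + 10^(78.5/10)) = 10·log₁₀(1050000000) = 90.2 dB SPL.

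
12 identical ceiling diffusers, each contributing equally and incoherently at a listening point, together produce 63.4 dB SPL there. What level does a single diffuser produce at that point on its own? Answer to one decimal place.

52.6 dB SPL

12 equal incoherent sources add 10·log₁₀(12) = 10.79 dB over one source.
L_one = 63.4 − 10.79 = 52.6 dB SPL.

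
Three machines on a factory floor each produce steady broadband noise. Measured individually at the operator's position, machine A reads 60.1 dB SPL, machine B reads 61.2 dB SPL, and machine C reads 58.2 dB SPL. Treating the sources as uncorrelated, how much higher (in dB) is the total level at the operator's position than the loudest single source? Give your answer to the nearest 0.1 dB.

3.6 dB

Uncorrelated sources add in intensity (power), not in dB.
L_total = 10·log₁₀(10^(60.1/10) + 10^(61.2/10) + 10^(58.2/10)) = 64.77 dB SPL.
Excess over the loudest (61.2 dB): 64.77 − 61.2 = 3.6 dB.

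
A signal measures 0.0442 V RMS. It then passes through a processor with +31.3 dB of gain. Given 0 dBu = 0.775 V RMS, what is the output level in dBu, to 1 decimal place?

+6.4 dBu

Input level: 20·log₁₀(0.0442/0.775) = -24.88 dBu.
Output: -24.88 + 31.3 = +6.4 dBu.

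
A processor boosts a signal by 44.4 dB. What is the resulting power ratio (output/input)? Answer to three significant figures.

27500

Power ratio = 10^(dB/10).
10^(44.4/10) = 10^(4.440) = 27500.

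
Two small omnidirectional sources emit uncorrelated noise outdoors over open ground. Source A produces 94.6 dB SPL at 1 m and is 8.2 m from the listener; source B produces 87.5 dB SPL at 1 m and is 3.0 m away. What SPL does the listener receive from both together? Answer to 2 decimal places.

At the listener: L_A = 94.6 − 20·log₁₀(8.2) = 76.324 dB; L_B = 87.5 − 20·log₁₀(3.0) = 77.958 dB.
Combined: 10·log₁₀(10^(76.324/10)+10^(77.958/10)) = 80.23 dB SPL.

80.23 dB SPL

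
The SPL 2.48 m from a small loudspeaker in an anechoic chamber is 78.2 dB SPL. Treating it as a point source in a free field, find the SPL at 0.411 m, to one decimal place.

Free-field point source: level drops by 20·log₁₀ of the distance ratio.
ΔL = −20·log₁₀(0.411/2.48) = 15.61 dB, so L₂ = 78.2 + (15.61) = 93.8 dB SPL.

93.8 dB SPL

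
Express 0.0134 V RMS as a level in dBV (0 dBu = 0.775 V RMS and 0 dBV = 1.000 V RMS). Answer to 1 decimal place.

dBV = 20·log₁₀(V / 1.000 V).
20·log₁₀(0.0134/1.000) = -37.5 dBV.

-37.5 dBV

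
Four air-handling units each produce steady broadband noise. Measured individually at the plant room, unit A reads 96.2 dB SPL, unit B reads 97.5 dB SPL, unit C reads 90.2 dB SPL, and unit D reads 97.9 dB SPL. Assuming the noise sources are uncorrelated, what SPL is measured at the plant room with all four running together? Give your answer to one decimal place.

Uncorrelated sources add in intensity (power), not in dB.
L_total = 10·log₁₀(10^(96.2/10) + 10^(97.5/10) + 10^(90.2/10) + 10^(97.9/10)) = 10·log₁₀(17005000000) = 102.3 dB SPL.

102.3 dB SPL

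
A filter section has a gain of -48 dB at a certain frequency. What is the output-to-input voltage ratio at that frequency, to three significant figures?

Voltage ratio = 10^(dB/20).
10^(-48/20) = 10^(-2.400) = 0.00398.

0.00398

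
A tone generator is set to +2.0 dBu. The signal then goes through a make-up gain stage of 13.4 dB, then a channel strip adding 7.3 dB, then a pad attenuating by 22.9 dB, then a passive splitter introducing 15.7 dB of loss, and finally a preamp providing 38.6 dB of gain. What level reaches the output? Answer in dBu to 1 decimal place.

Gain stages sum in dB:
+2.0 + 13.4 + 7.3 − 22.9 − 15.7 + 38.6 = +22.7 dBu.

+22.7 dBu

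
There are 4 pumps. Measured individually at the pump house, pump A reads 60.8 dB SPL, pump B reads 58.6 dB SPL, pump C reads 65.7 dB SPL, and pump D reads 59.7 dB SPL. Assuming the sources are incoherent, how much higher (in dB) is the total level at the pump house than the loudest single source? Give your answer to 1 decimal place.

Uncorrelated sources add in intensity (power), not in dB.
L_total = 10·log₁₀(10^(60.8/10) + 10^(58.6/10) + 10^(65.7/10) + 10^(59.7/10)) = 68.18 dB SPL.
Excess over the loudest (65.7 dB): 68.18 − 65.7 = 2.5 dB.

2.5 dB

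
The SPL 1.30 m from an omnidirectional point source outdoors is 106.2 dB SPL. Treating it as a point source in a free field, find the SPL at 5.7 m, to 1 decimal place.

Free-field point source: level drops by 20·log₁₀ of the distance ratio.
ΔL = −20·log₁₀(5.7/1.30) = -12.84 dB, so L₂ = 106.2 + (-12.84) = 93.4 dB SPL.

93.4 dB SPL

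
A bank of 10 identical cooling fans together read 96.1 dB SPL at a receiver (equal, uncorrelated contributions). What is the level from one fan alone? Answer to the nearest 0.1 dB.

10 equal incoherent sources add 10·log₁₀(10) = 10.00 dB over one source.
L_one = 96.1 − 10.00 = 86.1 dB SPL.

86.1 dB SPL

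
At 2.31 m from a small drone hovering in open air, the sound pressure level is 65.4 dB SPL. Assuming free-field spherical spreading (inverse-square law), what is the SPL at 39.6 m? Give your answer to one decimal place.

40.7 dB SPL

Inverse-square spreading gives ΔL = −20·log₁₀(d₂/d₁).
ΔL = −20·log₁₀(39.6/2.31) = -24.68 dB, so L₂ = 65.4 + (-24.68) = 40.7 dB SPL.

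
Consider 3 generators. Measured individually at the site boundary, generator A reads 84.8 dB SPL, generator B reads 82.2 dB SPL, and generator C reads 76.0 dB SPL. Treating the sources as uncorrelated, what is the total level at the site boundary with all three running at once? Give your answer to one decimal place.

Add the sources as powers (linear), then convert back to dB:
L_total = 10·log₁₀(10^(84.8/10) + 10^(82.2/10) + 10^(76.0/10)) = 10·log₁₀(507800000) = 87.1 dB SPL.

87.1 dB SPL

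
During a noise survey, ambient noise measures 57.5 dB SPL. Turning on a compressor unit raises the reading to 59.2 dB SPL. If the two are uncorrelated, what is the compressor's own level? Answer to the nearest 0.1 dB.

Remove the background by subtracting linear intensities:
L_src = 10·log₁₀(10^(59.2/10) − 10^(57.5/10)) = 10·log₁₀(269400) = 54.3 dB SPL.

54.3 dB SPL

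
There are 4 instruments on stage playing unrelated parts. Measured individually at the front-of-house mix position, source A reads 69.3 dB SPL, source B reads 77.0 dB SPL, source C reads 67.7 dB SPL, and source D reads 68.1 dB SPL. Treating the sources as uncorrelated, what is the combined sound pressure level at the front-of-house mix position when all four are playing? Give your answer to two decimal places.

78.51 dB SPL

Uncorrelated sources add in intensity (power), not in dB.
L_total = 10·log₁₀(10^(69.3/10) + 10^(77.0/10) + 10^(67.7/10) + 10^(68.1/10)) = 10·log₁₀(70980000) = 78.51 dB SPL.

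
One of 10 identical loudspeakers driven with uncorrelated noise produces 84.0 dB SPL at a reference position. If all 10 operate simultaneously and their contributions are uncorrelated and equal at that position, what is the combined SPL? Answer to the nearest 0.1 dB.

10 equal incoherent sources raise the level by 10·log₁₀(10) = 10.00 dB.
L_total = 84.0 + 10.00 = 94.0 dB SPL.

94.0 dB SPL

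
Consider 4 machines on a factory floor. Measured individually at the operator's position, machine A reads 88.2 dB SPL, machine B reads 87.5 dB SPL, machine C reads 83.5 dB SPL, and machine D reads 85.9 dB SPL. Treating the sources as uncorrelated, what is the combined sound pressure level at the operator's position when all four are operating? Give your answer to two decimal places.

92.64 dB SPL

Incoherent sources sum as intensities:
L_total = 10·log₁₀(10^(88.2/10) + 10^(87.5/10) + 10^(83.5/10) + 10^(85.9/10)) = 10·log₁₀(1836000000) = 92.64 dB SPL.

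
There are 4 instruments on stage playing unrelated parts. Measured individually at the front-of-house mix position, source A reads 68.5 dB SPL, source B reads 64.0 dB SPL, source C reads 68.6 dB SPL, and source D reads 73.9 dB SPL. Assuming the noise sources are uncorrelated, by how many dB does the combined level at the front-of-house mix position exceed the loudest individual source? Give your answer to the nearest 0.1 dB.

Add the sources as powers (linear), then convert back to dB:
L_total = 10·log₁₀(10^(68.5/10) + 10^(64.0/10) + 10^(68.6/10) + 10^(73.9/10)) = 76.17 dB SPL.
Excess over the loudest (73.9 dB): 76.17 − 73.9 = 2.3 dB.

2.3 dB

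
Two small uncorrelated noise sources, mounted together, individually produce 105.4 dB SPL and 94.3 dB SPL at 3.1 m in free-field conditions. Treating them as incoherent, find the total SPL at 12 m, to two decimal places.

Combined at 3.1 m: 10·log₁₀(10^(105.4/10)+10^(94.3/10)) = 105.725 dB SPL.
Then apply −20·log₁₀(12/3.1) = -11.756 dB → 93.97 dB SPL.

93.97 dB SPL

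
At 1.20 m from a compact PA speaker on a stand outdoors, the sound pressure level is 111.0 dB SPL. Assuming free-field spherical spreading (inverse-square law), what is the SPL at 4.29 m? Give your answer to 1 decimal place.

99.9 dB SPL

For a point source in a free field, ΔL = −20·log₁₀(d₂/d₁).
ΔL = −20·log₁₀(4.29/1.20) = -11.07 dB, so L₂ = 111.0 + (-11.07) = 99.9 dB SPL.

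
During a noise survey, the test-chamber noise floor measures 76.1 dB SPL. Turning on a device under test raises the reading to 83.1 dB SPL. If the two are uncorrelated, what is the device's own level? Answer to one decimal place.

Background correction is a power subtraction:
L_src = 10·log₁₀(10^(83.1/10) − 10^(76.1/10)) = 10·log₁₀(163400000) = 82.1 dB SPL.

82.1 dB SPL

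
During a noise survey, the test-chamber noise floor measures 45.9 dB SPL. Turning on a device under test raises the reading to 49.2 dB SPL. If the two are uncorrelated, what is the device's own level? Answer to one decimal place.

46.5 dB SPL

Subtract intensities: L_src = 10·log₁₀(10^(L_total/10) − 10^(L_bg/10)).
L_src = 10·log₁₀(10^(49.2/10) − 10^(45.9/10)) = 10·log₁₀(44270) = 46.5 dB SPL.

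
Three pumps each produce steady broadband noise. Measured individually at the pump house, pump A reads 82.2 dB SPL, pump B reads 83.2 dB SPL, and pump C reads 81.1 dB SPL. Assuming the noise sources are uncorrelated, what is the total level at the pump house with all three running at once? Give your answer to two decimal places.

87.02 dB SPL

Add the sources as powers (linear), then convert back to dB:
L_total = 10·log₁₀(10^(82.2/10) + 10^(83.2/10) + 10^(81.1/10)) = 10·log₁₀(503700000) = 87.02 dB SPL.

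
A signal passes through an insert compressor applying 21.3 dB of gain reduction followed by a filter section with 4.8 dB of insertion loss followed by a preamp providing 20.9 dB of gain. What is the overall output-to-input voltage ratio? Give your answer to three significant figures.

0.550

Net gain = (−21.3) + (−4.8) + 20.9 = -5.2 dB.
Voltage ratio = 10^(-5.2/20) = 0.550.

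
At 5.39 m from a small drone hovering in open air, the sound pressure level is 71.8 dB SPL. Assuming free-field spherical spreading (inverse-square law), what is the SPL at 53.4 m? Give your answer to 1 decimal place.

51.9 dB SPL

For a point source in a free field, ΔL = −20·log₁₀(d₂/d₁).
ΔL = −20·log₁₀(53.4/5.39) = -19.92 dB, so L₂ = 71.8 + (-19.92) = 51.9 dB SPL.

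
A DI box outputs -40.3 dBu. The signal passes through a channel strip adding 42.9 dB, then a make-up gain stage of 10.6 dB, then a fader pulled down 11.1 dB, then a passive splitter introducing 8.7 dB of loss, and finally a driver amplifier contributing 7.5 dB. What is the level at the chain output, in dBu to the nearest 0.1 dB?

+0.9 dBu

Gain stages sum in dB:
-40.3 + 42.9 + 10.6 − 11.1 − 8.7 + 7.5 = +0.9 dBu.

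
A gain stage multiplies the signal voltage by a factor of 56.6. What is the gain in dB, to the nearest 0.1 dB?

Voltage ratio → dB uses the 20·log₁₀ form:
20·log₁₀(56.6) = 35.1 dB.

35.1 dB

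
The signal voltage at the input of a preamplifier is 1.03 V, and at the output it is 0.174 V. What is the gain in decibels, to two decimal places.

Voltage is an amplitude quantity, so gain = 20·log₁₀(V_out/V_in).
20·log₁₀(0.174/1.03) = 20·log₁₀(0.1689) = -15.45 dB.

-15.45 dB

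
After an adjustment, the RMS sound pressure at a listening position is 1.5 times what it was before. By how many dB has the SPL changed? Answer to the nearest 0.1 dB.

SPL change from a pressure ratio uses the 20·log₁₀ form:
20·log₁₀(1.5) = 3.5 dB.

3.5 dB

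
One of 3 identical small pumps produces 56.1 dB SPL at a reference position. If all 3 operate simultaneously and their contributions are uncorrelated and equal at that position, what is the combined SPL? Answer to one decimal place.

3 equal incoherent sources raise the level by 10·log₁₀(3) = 4.77 dB.
L_total = 56.1 + 4.77 = 60.9 dB SPL.

60.9 dB SPL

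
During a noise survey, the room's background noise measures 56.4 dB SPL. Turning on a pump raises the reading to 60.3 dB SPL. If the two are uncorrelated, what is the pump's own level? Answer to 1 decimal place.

Remove the background by subtracting linear intensities:
L_src = 10·log₁₀(10^(60.3/10) − 10^(56.4/10)) = 10·log₁₀(635000) = 58.0 dB SPL.

58.0 dB SPL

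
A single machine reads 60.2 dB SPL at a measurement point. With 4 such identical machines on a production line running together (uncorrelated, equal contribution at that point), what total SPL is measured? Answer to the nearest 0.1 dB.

66.2 dB SPL

4 equal incoherent sources raise the level by 10·log₁₀(4) = 6.02 dB.
L_total = 60.2 + 6.02 = 66.2 dB SPL.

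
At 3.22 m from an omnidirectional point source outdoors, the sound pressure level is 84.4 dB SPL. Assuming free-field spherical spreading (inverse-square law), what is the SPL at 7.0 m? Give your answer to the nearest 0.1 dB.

77.7 dB SPL

For a point source in a free field, ΔL = −20·log₁₀(d₂/d₁).
ΔL = −20·log₁₀(7.0/3.22) = -6.74 dB, so L₂ = 84.4 + (-6.74) = 77.7 dB SPL.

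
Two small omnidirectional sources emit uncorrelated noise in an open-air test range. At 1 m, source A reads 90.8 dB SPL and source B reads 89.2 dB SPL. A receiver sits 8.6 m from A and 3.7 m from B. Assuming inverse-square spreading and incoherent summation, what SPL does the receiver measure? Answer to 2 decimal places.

78.87 dB SPL

At the listener: L_A = 90.8 − 20·log₁₀(8.6) = 72.110 dB; L_B = 89.2 − 20·log₁₀(3.7) = 77.836 dB.
Combined: 10·log₁₀(10^(72.110/10)+10^(77.836/10)) = 78.87 dB SPL.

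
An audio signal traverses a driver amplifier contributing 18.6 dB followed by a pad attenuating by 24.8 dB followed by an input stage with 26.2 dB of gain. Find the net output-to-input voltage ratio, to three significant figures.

10.0

Net gain = 18.6 + (−24.8) + 26.2 = 20.0 dB.
Voltage ratio = 10^(20.0/20) = 10.0.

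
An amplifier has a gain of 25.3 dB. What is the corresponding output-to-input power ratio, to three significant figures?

Power ratio = 10^(dB/10).
10^(25.3/10) = 10^(2.530) = 339.

339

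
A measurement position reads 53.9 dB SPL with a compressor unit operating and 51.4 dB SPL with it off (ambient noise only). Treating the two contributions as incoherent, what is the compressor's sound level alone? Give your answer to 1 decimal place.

50.3 dB SPL

Background correction is a power subtraction:
L_src = 10·log₁₀(10^(53.9/10) − 10^(51.4/10)) = 10·log₁₀(107400) = 50.3 dB SPL.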